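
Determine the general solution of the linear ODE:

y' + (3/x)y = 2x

Using integrating factor method:

General solution: y = (2/5)x^2 + Cx^(-3)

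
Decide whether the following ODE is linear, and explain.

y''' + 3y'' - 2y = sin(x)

Linear (y and its derivatives appear to the first power only, no products of y terms)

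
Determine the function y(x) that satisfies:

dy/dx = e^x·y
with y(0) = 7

General solution: y = Ce^(e^x)
Applying IC y(0) = 7:
Particular solution: y = 7e^(e^x - 1)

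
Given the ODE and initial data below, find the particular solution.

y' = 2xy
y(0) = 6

General solution: y = Ce^(x²)
Applying IC y(0) = 6:
Particular solution: y = 6e^(x²)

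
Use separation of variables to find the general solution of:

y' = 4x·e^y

Separating variables and integrating:
-e^(-y) = 2x² + C

General solution: y = -ln(C - 2x²)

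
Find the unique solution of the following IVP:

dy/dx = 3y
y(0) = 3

General solution: y = Ce^(3x)
Applying IC y(0) = 3:
Particular solution: y = 3e^(3x)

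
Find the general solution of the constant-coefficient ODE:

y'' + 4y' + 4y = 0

Characteristic equation: r² + 4r + 4 = 0
Factored: (r + 2)² = 0
Repeated root: r = -2
General solution: y = (C₁ + C₂x)e^(-2x)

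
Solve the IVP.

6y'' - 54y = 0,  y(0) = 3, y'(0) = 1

General solution: y = C₁e^(3x) + C₂e^(-3x)
Applying ICs: C₁ = 5/3, C₂ = 4/3
Particular solution: y = (5/3)e^(3x) + (4/3)e^(-3x)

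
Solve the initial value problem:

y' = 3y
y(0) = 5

General solution: y = Ce^(3x)
Applying IC y(0) = 5:
Particular solution: y = 5e^(3x)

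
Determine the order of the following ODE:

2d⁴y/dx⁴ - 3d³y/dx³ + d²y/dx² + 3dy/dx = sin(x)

The order is 4 (highest derivative is of order 4).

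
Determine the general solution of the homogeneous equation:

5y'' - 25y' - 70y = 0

Characteristic equation: 5r² - 25r - 70 = 0
Divide by 5: r² - 5r - 14 = 0
Roots: r = 7, -2 (distinct real)
General solution: y = C₁e^(7x) + C₂e^(-2x)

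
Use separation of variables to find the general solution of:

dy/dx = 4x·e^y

Separating variables and integrating:
-e^(-y) = 2x² + C

General solution: y = -ln(C - 2x²)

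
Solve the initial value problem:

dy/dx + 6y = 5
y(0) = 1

General solution: y = 5/6 + Ce^(-6x)
Applying y(0) = 1: C = 1 - 5/6 = 1/6
Particular solution: y = 5/6 + (1/6)e^(-6x)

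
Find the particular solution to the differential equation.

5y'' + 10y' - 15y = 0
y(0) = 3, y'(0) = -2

General solution: y = C₁e^x + C₂e^(-3x)
Applying ICs: C₁ = 7/4, C₂ = 5/4
Particular solution: y = (7/4)e^x + (5/4)e^(-3x)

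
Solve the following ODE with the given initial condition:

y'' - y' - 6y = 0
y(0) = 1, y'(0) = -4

General solution: y = C₁e^(3x) + C₂e^(-2x)
Applying ICs: C₁ = -2/5, C₂ = 7/5
Particular solution: y = -(2/5)e^(3x) + (7/5)e^(-2x)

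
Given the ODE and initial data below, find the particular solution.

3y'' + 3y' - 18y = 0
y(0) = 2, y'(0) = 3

General solution: y = C₁e^(2x) + C₂e^(-3x)
Applying ICs: C₁ = 9/5, C₂ = 1/5
Particular solution: y = (9/5)e^(2x) + (1/5)e^(-3x)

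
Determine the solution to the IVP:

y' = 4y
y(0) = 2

General solution: y = Ce^(4x)
Applying IC y(0) = 2:
Particular solution: y = 2e^(4x)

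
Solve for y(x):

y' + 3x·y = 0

Using integrating factor method:

General solution: y = Ce^(-3x^2/2)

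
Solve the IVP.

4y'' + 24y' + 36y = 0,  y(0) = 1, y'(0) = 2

General solution: y = (C₁ + C₂x)e^(-3x)
Repeated root r = -3
Applying ICs: C₁ = 1, C₂ = 5
Particular solution: y = (1 + 5x)e^(-3x)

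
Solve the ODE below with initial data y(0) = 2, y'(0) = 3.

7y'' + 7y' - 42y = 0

General solution: y = C₁e^(2x) + C₂e^(-3x)
Applying ICs: C₁ = 9/5, C₂ = 1/5
Particular solution: y = (9/5)e^(2x) + (1/5)e^(-3x)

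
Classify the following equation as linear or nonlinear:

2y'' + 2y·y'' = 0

Nonlinear (y·y'' term)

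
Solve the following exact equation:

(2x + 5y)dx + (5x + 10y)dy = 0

Verify exactness: ∂M/∂y = ∂N/∂x ✓
Find F(x,y) such that ∂F/∂x = M, ∂F/∂y = N
Solution: x² + 5xy + 5y² = C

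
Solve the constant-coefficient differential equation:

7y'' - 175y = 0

Characteristic equation: 7r² - 175 = 0
Divide by 7: r² - 25 = 0
Roots: r = 5, -5 (distinct real)
General solution: y = C₁e^(5x) + C₂e^(-5x)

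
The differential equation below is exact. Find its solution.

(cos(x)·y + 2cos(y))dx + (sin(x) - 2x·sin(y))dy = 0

Verify exactness: ∂M/∂y = ∂N/∂x ✓
Find F(x,y) such that ∂F/∂x = M, ∂F/∂y = N
Solution: sin(x)·y + 2x·cos(y) = C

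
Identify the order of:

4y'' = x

The order is 2 (highest derivative is of order 2).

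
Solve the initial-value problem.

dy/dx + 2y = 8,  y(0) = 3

General solution: y = 4 + Ce^(-2x)
Applying y(0) = 3: C = 3 - 4 = -1
Particular solution: y = 4 - e^(-2x)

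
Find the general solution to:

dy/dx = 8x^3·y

Separating variables and integrating:
ln|y| = 2x^4 + C

General solution: y = Ce^(2x^4)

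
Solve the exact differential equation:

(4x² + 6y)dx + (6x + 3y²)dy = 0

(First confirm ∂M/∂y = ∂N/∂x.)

Verify exactness: ∂M/∂y = ∂N/∂x ✓
Find F(x,y) such that ∂F/∂x = M, ∂F/∂y = N
Solution: 4x³/3 + 6xy + y³ = C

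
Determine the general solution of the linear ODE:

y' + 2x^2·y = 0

Using integrating factor method:

General solution: y = Ce^(-2x^3/3)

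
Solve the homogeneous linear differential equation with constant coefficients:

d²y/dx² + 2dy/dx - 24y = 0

Characteristic equation: r² + 2r - 24 = 0
Roots: r = 4, -6 (distinct real)
General solution: y = C₁e^(4x) + C₂e^(-6x)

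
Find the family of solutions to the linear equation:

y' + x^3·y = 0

Using integrating factor method:

General solution: y = Ce^(-x^4/4)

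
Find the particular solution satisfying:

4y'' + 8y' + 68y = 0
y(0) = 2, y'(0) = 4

General solution: y = e^(-x)(C₁cos(4x) + C₂sin(4x))
Complex roots r = -1 ± 4i
Applying ICs: C₁ = 2, C₂ = 3/2
Particular solution: y = e^(-x)(2cos(4x) + (3/2)sin(4x))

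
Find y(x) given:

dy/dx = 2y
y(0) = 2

General solution: y = Ce^(2x)
Applying IC y(0) = 2:
Particular solution: y = 2e^(2x)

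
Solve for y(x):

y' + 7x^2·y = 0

Using integrating factor method:

General solution: y = Ce^(-7x^3/3)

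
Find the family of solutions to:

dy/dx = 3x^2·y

Separating variables and integrating:
ln|y| = x^3 + C

General solution: y = Ce^(x^3)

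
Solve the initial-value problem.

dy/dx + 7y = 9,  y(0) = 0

General solution: y = 9/7 + Ce^(-7x)
Applying y(0) = 0: C = 0 - 9/7 = -9/7
Particular solution: y = 9/7 - (9/7)e^(-7x)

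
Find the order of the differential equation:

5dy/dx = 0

The order is 1 (highest derivative is of order 1).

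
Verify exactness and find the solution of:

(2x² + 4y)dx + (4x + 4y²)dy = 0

Verify exactness: ∂M/∂y = ∂N/∂x ✓
Find F(x,y) such that ∂F/∂x = M, ∂F/∂y = N
Solution: 2x³/3 + 4xy + 4y³/3 = C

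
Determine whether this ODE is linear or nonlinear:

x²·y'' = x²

Linear (y and its derivatives appear to the first power only, no products of y terms)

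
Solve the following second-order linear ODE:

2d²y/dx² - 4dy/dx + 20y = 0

Characteristic equation: 2r² - 4r + 20 = 0
Divide by 2: r² - 2r + 10 = 0
Roots: r = 1 ± 3i (complex conjugates)
General solution: y = e^x(C₁cos(3x) + C₂sin(3x))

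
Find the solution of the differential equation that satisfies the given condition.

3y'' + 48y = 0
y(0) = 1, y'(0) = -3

General solution: y = C₁cos(4x) + C₂sin(4x)
Complex roots r = ±4i
Applying ICs: C₁ = 1, C₂ = -3/4
Particular solution: y = cos(4x) - (3/4)sin(4x)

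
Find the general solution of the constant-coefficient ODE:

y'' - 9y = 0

Characteristic equation: r² - 9 = 0
Roots: r = 3, -3 (distinct real)
General solution: y = C₁e^(3x) + C₂e^(-3x)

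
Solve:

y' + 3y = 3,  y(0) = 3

General solution: y = 1 + Ce^(-3x)
Applying y(0) = 3: C = 3 - 1 = 2
Particular solution: y = 1 + 2e^(-3x)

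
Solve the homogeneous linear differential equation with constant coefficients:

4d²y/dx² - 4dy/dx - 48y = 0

Characteristic equation: 4r² - 4r - 48 = 0
Divide by 4: r² - r - 12 = 0
Roots: r = 4, -3 (distinct real)
General solution: y = C₁e^(4x) + C₂e^(-3x)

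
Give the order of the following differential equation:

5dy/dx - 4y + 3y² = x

The order is 1 (highest derivative is of order 1).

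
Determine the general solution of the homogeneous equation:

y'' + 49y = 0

Characteristic equation: r² + 49 = 0
Roots: r = ±7i (complex conjugates)
General solution: y = C₁cos(7x) + C₂sin(7x)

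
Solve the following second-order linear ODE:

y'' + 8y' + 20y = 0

Characteristic equation: r² + 8r + 20 = 0
Roots: r = -4 ± 2i (complex conjugates)
General solution: y = e^(-4x)(C₁cos(2x) + C₂sin(2x))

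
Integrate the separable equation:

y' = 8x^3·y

Separating variables and integrating:
ln|y| = 2x^4 + C

General solution: y = Ce^(2x^4)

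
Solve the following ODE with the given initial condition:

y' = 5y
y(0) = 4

General solution: y = Ce^(5x)
Applying IC y(0) = 4:
Particular solution: y = 4e^(5x)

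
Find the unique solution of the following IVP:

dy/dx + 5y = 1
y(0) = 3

General solution: y = 1/5 + Ce^(-5x)
Applying y(0) = 3: C = 3 - 1/5 = 14/5
Particular solution: y = 1/5 + (14/5)e^(-5x)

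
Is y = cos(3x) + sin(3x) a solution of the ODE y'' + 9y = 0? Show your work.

Verification:
y'' = -9cos(3x) - 9sin(3x)
y'' + 9y = 0 ✓

Yes, it is a solution.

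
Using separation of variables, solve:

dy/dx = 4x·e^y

Separating variables and integrating:
-e^(-y) = 2x² + C

General solution: y = -ln(C - 2x²)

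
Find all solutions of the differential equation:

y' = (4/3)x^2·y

Separating variables and integrating:
ln|y| = 4x^3/9 + C

General solution: y = Ce^(4x^3/9)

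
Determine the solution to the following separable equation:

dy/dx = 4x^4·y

Separating variables and integrating:
ln|y| = 4x^5/5 + C

General solution: y = Ce^(4x^5/5)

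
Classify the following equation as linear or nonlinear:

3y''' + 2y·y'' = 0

Nonlinear (y·y'' term)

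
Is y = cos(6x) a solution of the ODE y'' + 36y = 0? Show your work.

Verification:
y'' = -36cos(6x)
y'' + 36y = 0 ✓

Yes, it is a solution.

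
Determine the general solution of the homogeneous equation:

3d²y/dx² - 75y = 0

Characteristic equation: 3r² - 75 = 0
Divide by 3: r² - 25 = 0
Roots: r = 5, -5 (distinct real)
General solution: y = C₁e^(5x) + C₂e^(-5x)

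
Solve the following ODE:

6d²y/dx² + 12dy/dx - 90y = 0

Characteristic equation: 6r² + 12r - 90 = 0
Divide by 6: r² + 2r - 15 = 0
Roots: r = 3, -5 (distinct real)
General solution: y = C₁e^(3x) + C₂e^(-5x)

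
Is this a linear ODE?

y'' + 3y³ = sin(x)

No. Nonlinear (y³ term)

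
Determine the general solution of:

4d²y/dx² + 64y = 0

Characteristic equation: 4r² + 64 = 0
Divide by 4: r² + 16 = 0
Roots: r = ±4i (complex conjugates)
General solution: y = C₁cos(4x) + C₂sin(4x)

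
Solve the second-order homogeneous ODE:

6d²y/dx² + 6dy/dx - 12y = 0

Characteristic equation: 6r² + 6r - 12 = 0
Divide by 6: r² + r - 2 = 0
Roots: r = 1, -2 (distinct real)
General solution: y = C₁e^x + C₂e^(-2x)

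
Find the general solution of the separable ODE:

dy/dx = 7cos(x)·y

Separating variables and integrating:
ln|y| = 7sin(x) + C

General solution: y = Ce^(7sin(x))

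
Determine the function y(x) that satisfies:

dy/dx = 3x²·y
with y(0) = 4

General solution: y = Ce^(x³)
Applying IC y(0) = 4:
Particular solution: y = 4e^(x³)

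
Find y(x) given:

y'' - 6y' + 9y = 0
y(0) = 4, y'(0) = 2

General solution: y = (C₁ + C₂x)e^(3x)
Repeated root r = 3
Applying ICs: C₁ = 4, C₂ = -10
Particular solution: y = (4 - 10x)e^(3x)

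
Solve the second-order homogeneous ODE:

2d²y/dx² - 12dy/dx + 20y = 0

Characteristic equation: 2r² - 12r + 20 = 0
Divide by 2: r² - 6r + 10 = 0
Roots: r = 3 ± i (complex conjugates)
General solution: y = e^(3x)(C₁cos(x) + C₂sin(x))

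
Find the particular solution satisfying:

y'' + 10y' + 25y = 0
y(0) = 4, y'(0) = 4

General solution: y = (C₁ + C₂x)e^(-5x)
Repeated root r = -5
Applying ICs: C₁ = 4, C₂ = 24
Particular solution: y = (4 + 24x)e^(-5x)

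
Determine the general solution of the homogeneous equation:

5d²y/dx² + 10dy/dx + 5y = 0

Characteristic equation: 5r² + 10r + 5 = 0
Divide by 5: r² + 2r + 1 = 0
Factored: (r + 1)² = 0
Repeated root: r = -1
General solution: y = (C₁ + C₂x)e^(-x)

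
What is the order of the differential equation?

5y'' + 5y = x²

The order is 2 (highest derivative is of order 2).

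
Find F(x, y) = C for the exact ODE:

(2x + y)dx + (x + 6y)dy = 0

Verify exactness: ∂M/∂y = ∂N/∂x ✓
Find F(x,y) such that ∂F/∂x = M, ∂F/∂y = N
Solution: x² + xy + 3y² = C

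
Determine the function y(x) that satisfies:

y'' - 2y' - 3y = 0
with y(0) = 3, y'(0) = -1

General solution: y = C₁e^(3x) + C₂e^(-x)
Applying ICs: C₁ = 1/2, C₂ = 5/2
Particular solution: y = (1/2)e^(3x) + (5/2)e^(-x)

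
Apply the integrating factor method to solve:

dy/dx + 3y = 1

Using integrating factor method:

General solution: y = 1/3 + Ce^(-3x)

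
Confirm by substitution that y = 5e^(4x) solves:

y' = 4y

Verification:
y = 5e^(4x)
y' = 20e^(4x)
4y = 20e^(4x)
y' = 4y ✓

Yes, it is a solution.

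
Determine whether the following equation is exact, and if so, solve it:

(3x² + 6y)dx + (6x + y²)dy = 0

Verify exactness: ∂M/∂y = ∂N/∂x ✓
Find F(x,y) such that ∂F/∂x = M, ∂F/∂y = N
Solution: x³ + 6xy + y³/3 = C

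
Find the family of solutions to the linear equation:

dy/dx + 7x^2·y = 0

Using integrating factor method:

General solution: y = Ce^(-7x^3/3)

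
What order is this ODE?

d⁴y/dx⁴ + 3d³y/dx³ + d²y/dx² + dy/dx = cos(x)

The order is 4 (highest derivative is of order 4).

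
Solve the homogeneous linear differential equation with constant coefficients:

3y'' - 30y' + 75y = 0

Characteristic equation: 3r² - 30r + 75 = 0
Divide by 3: r² - 10r + 25 = 0
Factored: (r - 5)² = 0
Repeated root: r = 5
General solution: y = (C₁ + C₂x)e^(5x)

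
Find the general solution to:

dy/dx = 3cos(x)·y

Separating variables and integrating:
ln|y| = 3sin(x) + C

General solution: y = Ce^(3sin(x))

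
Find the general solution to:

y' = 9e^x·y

Separating variables and integrating:
ln|y| = 9e^x + C

General solution: y = Ce^(9e^x)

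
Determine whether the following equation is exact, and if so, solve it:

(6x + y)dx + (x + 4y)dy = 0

Verify exactness: ∂M/∂y = ∂N/∂x ✓
Find F(x,y) such that ∂F/∂x = M, ∂F/∂y = N
Solution: 3x² + xy + 2y² = C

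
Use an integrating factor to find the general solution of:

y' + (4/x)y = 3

Using integrating factor method:

General solution: y = (3/5)x + Cx^(-4)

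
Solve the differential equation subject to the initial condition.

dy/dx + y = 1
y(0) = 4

General solution: y = 1 + Ce^(-x)
Applying y(0) = 4: C = 4 - 1 = 3
Particular solution: y = 1 + 3e^(-x)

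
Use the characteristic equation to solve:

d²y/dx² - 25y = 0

Characteristic equation: r² - 25 = 0
Roots: r = 5, -5 (distinct real)
General solution: y = C₁e^(5x) + C₂e^(-5x)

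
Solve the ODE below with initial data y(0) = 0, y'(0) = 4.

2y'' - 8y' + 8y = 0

General solution: y = (C₁ + C₂x)e^(2x)
Repeated root r = 2
Applying ICs: C₁ = 0, C₂ = 4
Particular solution: y = 4xe^(2x)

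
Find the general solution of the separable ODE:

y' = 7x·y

Separating variables and integrating:
ln|y| = 7x^2/2 + C

General solution: y = Ce^(7x^2/2)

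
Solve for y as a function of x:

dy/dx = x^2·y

Separating variables and integrating:
ln|y| = x^3/3 + C

General solution: y = Ce^(x^3/3)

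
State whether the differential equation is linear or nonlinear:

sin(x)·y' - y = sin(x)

Linear (y and its derivatives appear to the first power only, no products of y terms)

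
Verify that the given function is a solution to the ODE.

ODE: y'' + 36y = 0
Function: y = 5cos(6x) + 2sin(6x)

Verification:
y'' = -180cos(6x) - 72sin(6x)
y'' + 36y = 0 ✓

Yes, it is a solution.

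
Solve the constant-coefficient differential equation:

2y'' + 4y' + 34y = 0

Characteristic equation: 2r² + 4r + 34 = 0
Divide by 2: r² + 2r + 17 = 0
Roots: r = -1 ± 4i (complex conjugates)
General solution: y = e^(-x)(C₁cos(4x) + C₂sin(4x))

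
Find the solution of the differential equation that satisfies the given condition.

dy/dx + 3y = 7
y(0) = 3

General solution: y = 7/3 + Ce^(-3x)
Applying y(0) = 3: C = 3 - 7/3 = 2/3
Particular solution: y = 7/3 + (2/3)e^(-3x)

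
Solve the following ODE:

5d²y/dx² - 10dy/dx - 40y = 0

Characteristic equation: 5r² - 10r - 40 = 0
Divide by 5: r² - 2r - 8 = 0
Roots: r = 4, -2 (distinct real)
General solution: y = C₁e^(4x) + C₂e^(-2x)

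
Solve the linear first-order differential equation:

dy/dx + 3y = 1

Using integrating factor method:

General solution: y = 1/3 + Ce^(-3x)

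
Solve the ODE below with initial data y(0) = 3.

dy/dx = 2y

General solution: y = Ce^(2x)
Applying IC y(0) = 3:
Particular solution: y = 3e^(2x)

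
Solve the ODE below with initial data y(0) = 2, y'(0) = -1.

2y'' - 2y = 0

General solution: y = C₁e^x + C₂e^(-x)
Applying ICs: C₁ = 1/2, C₂ = 3/2
Particular solution: y = (1/2)e^x + (3/2)e^(-x)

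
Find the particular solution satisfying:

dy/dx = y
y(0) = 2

General solution: y = Ce^x
Applying IC y(0) = 2:
Particular solution: y = 2e^x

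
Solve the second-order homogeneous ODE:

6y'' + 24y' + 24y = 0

Characteristic equation: 6r² + 24r + 24 = 0
Divide by 6: r² + 4r + 4 = 0
Factored: (r + 2)² = 0
Repeated root: r = -2
General solution: y = (C₁ + C₂x)e^(-2x)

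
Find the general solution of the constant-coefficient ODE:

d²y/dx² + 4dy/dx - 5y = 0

Characteristic equation: r² + 4r - 5 = 0
Roots: r = 1, -5 (distinct real)
General solution: y = C₁e^x + C₂e^(-5x)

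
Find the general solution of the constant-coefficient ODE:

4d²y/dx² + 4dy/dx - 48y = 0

Characteristic equation: 4r² + 4r - 48 = 0
Divide by 4: r² + r - 12 = 0
Roots: r = 3, -4 (distinct real)
General solution: y = C₁e^(3x) + C₂e^(-4x)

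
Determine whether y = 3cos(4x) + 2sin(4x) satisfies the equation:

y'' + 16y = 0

Verification:
y'' = -48cos(4x) - 32sin(4x)
y'' + 16y = 0 ✓

Yes, it is a solution.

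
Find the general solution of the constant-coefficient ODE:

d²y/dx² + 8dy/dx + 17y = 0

Characteristic equation: r² + 8r + 17 = 0
Roots: r = -4 ± i (complex conjugates)
General solution: y = e^(-4x)(C₁cos(x) + C₂sin(x))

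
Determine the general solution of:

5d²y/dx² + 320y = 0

Characteristic equation: 5r² + 320 = 0
Divide by 5: r² + 64 = 0
Roots: r = ±8i (complex conjugates)
General solution: y = C₁cos(8x) + C₂sin(8x)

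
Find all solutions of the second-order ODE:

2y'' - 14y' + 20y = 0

Characteristic equation: 2r² - 14r + 20 = 0
Divide by 2: r² - 7r + 10 = 0
Roots: r = 2, 5 (distinct real)
General solution: y = C₁e^(2x) + C₂e^(5x)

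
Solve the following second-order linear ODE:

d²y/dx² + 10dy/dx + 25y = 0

Characteristic equation: r² + 10r + 25 = 0
Factored: (r + 5)² = 0
Repeated root: r = -5
General solution: y = (C₁ + C₂x)e^(-5x)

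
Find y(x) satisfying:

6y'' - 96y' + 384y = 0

Characteristic equation: 6r² - 96r + 384 = 0
Divide by 6: r² - 16r + 64 = 0
Factored: (r - 8)² = 0
Repeated root: r = 8
General solution: y = (C₁ + C₂x)e^(8x)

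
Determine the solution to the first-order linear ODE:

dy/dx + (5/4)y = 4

Using integrating factor method:

General solution: y = 16/5 + Ce^(-5x/4)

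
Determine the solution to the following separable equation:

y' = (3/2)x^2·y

Separating variables and integrating:
ln|y| = x^3/2 + C

General solution: y = Ce^(x^3/2)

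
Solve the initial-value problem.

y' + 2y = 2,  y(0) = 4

General solution: y = 1 + Ce^(-2x)
Applying y(0) = 4: C = 4 - 1 = 3
Particular solution: y = 1 + 3e^(-2x)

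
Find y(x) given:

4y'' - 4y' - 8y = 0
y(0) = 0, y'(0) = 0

General solution: y = C₁e^(2x) + C₂e^(-x)
Applying ICs: C₁ = 0, C₂ = 0
Particular solution: y = 0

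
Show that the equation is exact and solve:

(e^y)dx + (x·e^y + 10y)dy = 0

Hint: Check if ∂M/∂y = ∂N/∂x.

Verify exactness: ∂M/∂y = ∂N/∂x ✓
Find F(x,y) such that ∂F/∂x = M, ∂F/∂y = N
Solution: x·e^y + 5y² = C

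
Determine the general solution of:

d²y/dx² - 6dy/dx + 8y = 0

Characteristic equation: r² - 6r + 8 = 0
Roots: r = 4, 2 (distinct real)
General solution: y = C₁e^(4x) + C₂e^(2x)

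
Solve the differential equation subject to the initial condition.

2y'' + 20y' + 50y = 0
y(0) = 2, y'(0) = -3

General solution: y = (C₁ + C₂x)e^(-5x)
Repeated root r = -5
Applying ICs: C₁ = 2, C₂ = 7
Particular solution: y = (2 + 7x)e^(-5x)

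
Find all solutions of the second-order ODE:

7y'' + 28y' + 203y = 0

Characteristic equation: 7r² + 28r + 203 = 0
Divide by 7: r² + 4r + 29 = 0
Roots: r = -2 ± 5i (complex conjugates)
General solution: y = e^(-2x)(C₁cos(5x) + C₂sin(5x))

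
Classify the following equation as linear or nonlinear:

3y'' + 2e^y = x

Nonlinear (e^y is nonlinear in y)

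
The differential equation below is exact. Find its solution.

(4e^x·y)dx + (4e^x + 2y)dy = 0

Verify exactness: ∂M/∂y = ∂N/∂x ✓
Find F(x,y) such that ∂F/∂x = M, ∂F/∂y = N
Solution: 4e^x·y + y² = C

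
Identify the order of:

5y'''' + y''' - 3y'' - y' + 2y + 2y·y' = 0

The order is 4 (highest derivative is of order 4).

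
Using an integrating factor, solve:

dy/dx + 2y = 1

Using integrating factor method:

General solution: y = 1/2 + Ce^(-2x)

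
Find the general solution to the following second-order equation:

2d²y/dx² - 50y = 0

Characteristic equation: 2r² - 50 = 0
Divide by 2: r² - 25 = 0
Roots: r = 5, -5 (distinct real)
General solution: y = C₁e^(5x) + C₂e^(-5x)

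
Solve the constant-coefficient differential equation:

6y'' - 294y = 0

Characteristic equation: 6r² - 294 = 0
Divide by 6: r² - 49 = 0
Roots: r = 7, -7 (distinct real)
General solution: y = C₁e^(7x) + C₂e^(-7x)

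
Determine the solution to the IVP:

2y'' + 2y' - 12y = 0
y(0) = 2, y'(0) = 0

General solution: y = C₁e^(2x) + C₂e^(-3x)
Applying ICs: C₁ = 6/5, C₂ = 4/5
Particular solution: y = (6/5)e^(2x) + (4/5)e^(-3x)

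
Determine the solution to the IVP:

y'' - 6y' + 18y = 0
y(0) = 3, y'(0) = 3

General solution: y = e^(3x)(C₁cos(3x) + C₂sin(3x))
Complex roots r = 3 ± 3i
Applying ICs: C₁ = 3, C₂ = -2
Particular solution: y = e^(3x)(3cos(3x) - 2sin(3x))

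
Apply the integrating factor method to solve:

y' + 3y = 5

Using integrating factor method:

General solution: y = 5/3 + Ce^(-3x)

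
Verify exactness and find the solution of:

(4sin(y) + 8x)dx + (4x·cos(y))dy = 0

Verify exactness: ∂M/∂y = ∂N/∂x ✓
Find F(x,y) such that ∂F/∂x = M, ∂F/∂y = N
Solution: 4x·sin(y) + 4x² = C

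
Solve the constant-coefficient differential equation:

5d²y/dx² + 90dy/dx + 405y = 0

Characteristic equation: 5r² + 90r + 405 = 0
Divide by 5: r² + 18r + 81 = 0
Factored: (r + 9)² = 0
Repeated root: r = -9
General solution: y = (C₁ + C₂x)e^(-9x)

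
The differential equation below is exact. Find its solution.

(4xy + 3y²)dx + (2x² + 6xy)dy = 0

Verify exactness: ∂M/∂y = ∂N/∂x ✓
Find F(x,y) such that ∂F/∂x = M, ∂F/∂y = N
Solution: 2x²y + 3xy² = C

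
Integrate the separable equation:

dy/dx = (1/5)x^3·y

Separating variables and integrating:
ln|y| = x^4/20 + C

General solution: y = Ce^(x^4/20)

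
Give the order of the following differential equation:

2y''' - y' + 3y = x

The order is 3 (highest derivative is of order 3).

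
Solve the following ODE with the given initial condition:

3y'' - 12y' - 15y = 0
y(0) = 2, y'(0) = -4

General solution: y = C₁e^(5x) + C₂e^(-x)
Applying ICs: C₁ = -1/3, C₂ = 7/3
Particular solution: y = -(1/3)e^(5x) + (7/3)e^(-x)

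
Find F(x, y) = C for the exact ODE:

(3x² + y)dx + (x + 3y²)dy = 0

Verify exactness: ∂M/∂y = ∂N/∂x ✓
Find F(x,y) such that ∂F/∂x = M, ∂F/∂y = N
Solution: x³ + xy + y³ = C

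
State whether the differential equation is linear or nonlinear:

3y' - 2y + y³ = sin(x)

Nonlinear (y³ term)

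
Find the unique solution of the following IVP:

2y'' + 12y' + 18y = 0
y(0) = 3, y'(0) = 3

General solution: y = (C₁ + C₂x)e^(-3x)
Repeated root r = -3
Applying ICs: C₁ = 3, C₂ = 12
Particular solution: y = (3 + 12x)e^(-3x)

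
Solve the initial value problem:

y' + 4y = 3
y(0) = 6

General solution: y = 3/4 + Ce^(-4x)
Applying y(0) = 6: C = 6 - 3/4 = 21/4
Particular solution: y = 3/4 + (21/4)e^(-4x)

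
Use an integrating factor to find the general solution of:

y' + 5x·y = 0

Using integrating factor method:

General solution: y = Ce^(-5x^2/2)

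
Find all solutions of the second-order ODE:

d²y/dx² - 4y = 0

Characteristic equation: r² - 4 = 0
Roots: r = 2, -2 (distinct real)
General solution: y = C₁e^(2x) + C₂e^(-2x)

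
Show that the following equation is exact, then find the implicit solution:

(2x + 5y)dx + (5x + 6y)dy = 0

Verify exactness: ∂M/∂y = ∂N/∂x ✓
Find F(x,y) such that ∂F/∂x = M, ∂F/∂y = N
Solution: x² + 5xy + 3y² = C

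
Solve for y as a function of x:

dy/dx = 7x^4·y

Separating variables and integrating:
ln|y| = 7x^5/5 + C

General solution: y = Ce^(7x^5/5)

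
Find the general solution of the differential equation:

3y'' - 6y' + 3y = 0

Characteristic equation: 3r² - 6r + 3 = 0
Divide by 3: r² - 2r + 1 = 0
Factored: (r - 1)² = 0
Repeated root: r = 1
General solution: y = (C₁ + C₂x)e^x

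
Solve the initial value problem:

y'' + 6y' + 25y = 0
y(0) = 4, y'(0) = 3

General solution: y = e^(-3x)(C₁cos(4x) + C₂sin(4x))
Complex roots r = -3 ± 4i
Applying ICs: C₁ = 4, C₂ = 15/4
Particular solution: y = e^(-3x)(4cos(4x) + (15/4)sin(4x))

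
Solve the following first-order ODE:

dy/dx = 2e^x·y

Separating variables and integrating:
ln|y| = 2e^x + C

General solution: y = Ce^(2e^x)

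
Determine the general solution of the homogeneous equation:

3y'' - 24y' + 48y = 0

Characteristic equation: 3r² - 24r + 48 = 0
Divide by 3: r² - 8r + 16 = 0
Factored: (r - 4)² = 0
Repeated root: r = 4
General solution: y = (C₁ + C₂x)e^(4x)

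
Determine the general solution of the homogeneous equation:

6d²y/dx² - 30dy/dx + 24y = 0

Characteristic equation: 6r² - 30r + 24 = 0
Divide by 6: r² - 5r + 4 = 0
Roots: r = 4, 1 (distinct real)
General solution: y = C₁e^(4x) + C₂e^x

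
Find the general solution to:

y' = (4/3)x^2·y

Separating variables and integrating:
ln|y| = 4x^3/9 + C

General solution: y = Ce^(4x^3/9)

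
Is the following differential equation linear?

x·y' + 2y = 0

Yes. Linear (y and its derivatives appear to the first power only, no products of y terms)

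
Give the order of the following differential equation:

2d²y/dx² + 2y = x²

The order is 2 (highest derivative is of order 2).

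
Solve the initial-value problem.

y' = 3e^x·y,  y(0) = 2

General solution: y = Ce^(3e^x)
Applying IC y(0) = 2:
Particular solution: y = 2e^(3(e^x - 1))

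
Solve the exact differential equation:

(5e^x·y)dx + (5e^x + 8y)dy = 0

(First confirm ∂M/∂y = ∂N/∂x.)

Verify exactness: ∂M/∂y = ∂N/∂x ✓
Find F(x,y) such that ∂F/∂x = M, ∂F/∂y = N
Solution: 5e^x·y + 4y² = C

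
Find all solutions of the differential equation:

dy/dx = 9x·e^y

Separating variables and integrating:
-e^(-y) = 9x²/2 + C

General solution: y = -ln(C - 9x²/2)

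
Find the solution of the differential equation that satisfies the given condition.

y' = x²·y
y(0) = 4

General solution: y = Ce^(x³/3)
Applying IC y(0) = 4:
Particular solution: y = 4e^(x³/3)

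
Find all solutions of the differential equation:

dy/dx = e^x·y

Separating variables and integrating:
ln|y| = e^x + C

General solution: y = Ce^(e^x)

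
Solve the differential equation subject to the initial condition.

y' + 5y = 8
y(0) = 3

General solution: y = 8/5 + Ce^(-5x)
Applying y(0) = 3: C = 3 - 8/5 = 7/5
Particular solution: y = 8/5 + (7/5)e^(-5x)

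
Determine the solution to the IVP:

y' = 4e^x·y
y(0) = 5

General solution: y = Ce^(4e^x)
Applying IC y(0) = 5:
Particular solution: y = 5e^(4(e^x - 1))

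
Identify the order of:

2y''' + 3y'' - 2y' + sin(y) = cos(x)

The order is 3 (highest derivative is of order 3).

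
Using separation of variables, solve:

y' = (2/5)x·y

Separating variables and integrating:
ln|y| = x^2/5 + C

General solution: y = Ce^(x^2/5)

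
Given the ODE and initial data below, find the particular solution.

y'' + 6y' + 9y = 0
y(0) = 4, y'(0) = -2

General solution: y = (C₁ + C₂x)e^(-3x)
Repeated root r = -3
Applying ICs: C₁ = 4, C₂ = 10
Particular solution: y = (4 + 10x)e^(-3x)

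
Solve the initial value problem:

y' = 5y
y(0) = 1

General solution: y = Ce^(5x)
Applying IC y(0) = 1:
Particular solution: y = e^(5x)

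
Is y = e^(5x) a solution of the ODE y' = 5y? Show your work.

Verification:
y = e^(5x)
y' = 5e^(5x)
5y = 5e^(5x)
y' = 5y ✓

Yes, it is a solution.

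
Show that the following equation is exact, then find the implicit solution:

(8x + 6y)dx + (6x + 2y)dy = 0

Verify exactness: ∂M/∂y = ∂N/∂x ✓
Find F(x,y) such that ∂F/∂x = M, ∂F/∂y = N
Solution: 4x² + 6xy + y² = C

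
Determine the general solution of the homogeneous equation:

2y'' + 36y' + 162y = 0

Characteristic equation: 2r² + 36r + 162 = 0
Divide by 2: r² + 18r + 81 = 0
Factored: (r + 9)² = 0
Repeated root: r = -9
General solution: y = (C₁ + C₂x)e^(-9x)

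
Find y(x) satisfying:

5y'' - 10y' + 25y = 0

Characteristic equation: 5r² - 10r + 25 = 0
Divide by 5: r² - 2r + 5 = 0
Roots: r = 1 ± 2i (complex conjugates)
General solution: y = e^x(C₁cos(2x) + C₂sin(2x))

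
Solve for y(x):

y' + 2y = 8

Using integrating factor method:

General solution: y = 4 + Ce^(-2x)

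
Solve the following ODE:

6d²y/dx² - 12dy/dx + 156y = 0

Characteristic equation: 6r² - 12r + 156 = 0
Divide by 6: r² - 2r + 26 = 0
Roots: r = 1 ± 5i (complex conjugates)
General solution: y = e^x(C₁cos(5x) + C₂sin(5x))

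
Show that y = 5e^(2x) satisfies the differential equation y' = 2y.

Verification:
y = 5e^(2x)
y' = 10e^(2x)
2y = 10e^(2x)
y' = 2y ✓

Yes, it is a solution.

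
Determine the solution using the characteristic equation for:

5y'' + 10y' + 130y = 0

Characteristic equation: 5r² + 10r + 130 = 0
Divide by 5: r² + 2r + 26 = 0
Roots: r = -1 ± 5i (complex conjugates)
General solution: y = e^(-x)(C₁cos(5x) + C₂sin(5x))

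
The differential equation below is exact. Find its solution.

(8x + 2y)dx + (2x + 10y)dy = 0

Verify exactness: ∂M/∂y = ∂N/∂x ✓
Find F(x,y) such that ∂F/∂x = M, ∂F/∂y = N
Solution: 4x² + 2xy + 5y² = C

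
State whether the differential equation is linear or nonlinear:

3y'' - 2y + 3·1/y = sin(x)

Nonlinear (1/y term)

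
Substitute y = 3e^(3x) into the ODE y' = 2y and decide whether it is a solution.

Verification:
y = 3e^(3x)
y' = 9e^(3x)
But 2y = 6e^(3x)
y' ≠ 2y — the derivative does not match

No, it is not a solution.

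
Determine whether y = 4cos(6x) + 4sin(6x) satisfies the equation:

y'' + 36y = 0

Verification:
y'' = -144cos(6x) - 144sin(6x)
y'' + 36y = 0 ✓

Yes, it is a solution.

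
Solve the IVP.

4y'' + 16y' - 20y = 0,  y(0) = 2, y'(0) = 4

General solution: y = C₁e^x + C₂e^(-5x)
Applying ICs: C₁ = 7/3, C₂ = -1/3
Particular solution: y = (7/3)e^x - (1/3)e^(-5x)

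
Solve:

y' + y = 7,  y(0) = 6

General solution: y = 7 + Ce^(-x)
Applying y(0) = 6: C = 6 - 7 = -1
Particular solution: y = 7 - e^(-x)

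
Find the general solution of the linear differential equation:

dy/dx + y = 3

Using integrating factor method:

General solution: y = 3 + Ce^(-x)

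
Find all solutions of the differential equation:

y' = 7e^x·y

Separating variables and integrating:
ln|y| = 7e^x + C

General solution: y = Ce^(7e^x)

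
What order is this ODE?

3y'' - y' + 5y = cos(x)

The order is 2 (highest derivative is of order 2).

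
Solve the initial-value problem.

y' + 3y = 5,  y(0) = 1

General solution: y = 5/3 + Ce^(-3x)
Applying y(0) = 1: C = 1 - 5/3 = -2/3
Particular solution: y = 5/3 - (2/3)e^(-3x)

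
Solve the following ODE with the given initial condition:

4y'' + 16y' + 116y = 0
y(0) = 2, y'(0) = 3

General solution: y = e^(-2x)(C₁cos(5x) + C₂sin(5x))
Complex roots r = -2 ± 5i
Applying ICs: C₁ = 2, C₂ = 7/5
Particular solution: y = e^(-2x)(2cos(5x) + (7/5)sin(5x))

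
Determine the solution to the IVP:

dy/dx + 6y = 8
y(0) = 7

General solution: y = 4/3 + Ce^(-6x)
Applying y(0) = 7: C = 7 - 4/3 = 17/3
Particular solution: y = 4/3 + (17/3)e^(-6x)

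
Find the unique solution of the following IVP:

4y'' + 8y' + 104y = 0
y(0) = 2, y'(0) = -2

General solution: y = e^(-x)(C₁cos(5x) + C₂sin(5x))
Complex roots r = -1 ± 5i
Applying ICs: C₁ = 2, C₂ = 0
Particular solution: y = e^(-x)(2cos(5x))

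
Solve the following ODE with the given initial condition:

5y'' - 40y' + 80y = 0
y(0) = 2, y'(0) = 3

General solution: y = (C₁ + C₂x)e^(4x)
Repeated root r = 4
Applying ICs: C₁ = 2, C₂ = -5
Particular solution: y = (2 - 5x)e^(4x)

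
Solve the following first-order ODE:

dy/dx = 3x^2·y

Separating variables and integrating:
ln|y| = x^3 + C

General solution: y = Ce^(x^3)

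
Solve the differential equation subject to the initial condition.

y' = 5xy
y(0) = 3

General solution: y = Ce^(5x²/2)
Applying IC y(0) = 3:
Particular solution: y = 3e^(5x²/2)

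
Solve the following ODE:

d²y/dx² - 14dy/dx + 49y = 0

Characteristic equation: r² - 14r + 49 = 0
Factored: (r - 7)² = 0
Repeated root: r = 7
General solution: y = (C₁ + C₂x)e^(7x)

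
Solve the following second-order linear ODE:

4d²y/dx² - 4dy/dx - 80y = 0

Characteristic equation: 4r² - 4r - 80 = 0
Divide by 4: r² - r - 20 = 0
Roots: r = 5, -4 (distinct real)
General solution: y = C₁e^(5x) + C₂e^(-4x)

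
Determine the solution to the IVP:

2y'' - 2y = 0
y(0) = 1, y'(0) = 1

General solution: y = C₁e^x + C₂e^(-x)
Applying ICs: C₁ = 1, C₂ = 0
Particular solution: y = e^x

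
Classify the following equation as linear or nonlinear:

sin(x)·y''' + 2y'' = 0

Linear (y and its derivatives appear to the first power only, no products of y terms)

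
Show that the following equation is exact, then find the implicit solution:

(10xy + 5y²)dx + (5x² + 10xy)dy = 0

Verify exactness: ∂M/∂y = ∂N/∂x ✓
Find F(x,y) such that ∂F/∂x = M, ∂F/∂y = N
Solution: 5x²y + 5xy² = C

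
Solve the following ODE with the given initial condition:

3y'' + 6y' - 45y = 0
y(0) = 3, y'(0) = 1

General solution: y = C₁e^(3x) + C₂e^(-5x)
Applying ICs: C₁ = 2, C₂ = 1
Particular solution: y = 2e^(3x) + e^(-5x)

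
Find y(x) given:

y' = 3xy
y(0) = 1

General solution: y = Ce^(3x²/2)
Applying IC y(0) = 1:
Particular solution: y = e^(3x²/2)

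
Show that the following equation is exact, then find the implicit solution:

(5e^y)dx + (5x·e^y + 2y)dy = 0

Verify exactness: ∂M/∂y = ∂N/∂x ✓
Find F(x,y) such that ∂F/∂x = M, ∂F/∂y = N
Solution: 5x·e^y + y² = C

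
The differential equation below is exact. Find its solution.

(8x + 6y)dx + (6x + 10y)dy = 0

Verify exactness: ∂M/∂y = ∂N/∂x ✓
Find F(x,y) such that ∂F/∂x = M, ∂F/∂y = N
Solution: 4x² + 6xy + 5y² = C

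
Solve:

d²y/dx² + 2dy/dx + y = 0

Characteristic equation: r² + 2r + 1 = 0
Factored: (r + 1)² = 0
Repeated root: r = -1
General solution: y = (C₁ + C₂x)e^(-x)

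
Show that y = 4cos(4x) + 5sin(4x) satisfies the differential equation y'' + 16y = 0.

Verification:
y'' = -64cos(4x) - 80sin(4x)
y'' + 16y = 0 ✓

Yes, it is a solution.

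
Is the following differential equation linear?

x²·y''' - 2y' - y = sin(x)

Yes. Linear (y and its derivatives appear to the first power only, no products of y terms)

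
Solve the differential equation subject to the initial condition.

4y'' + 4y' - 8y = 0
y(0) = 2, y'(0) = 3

General solution: y = C₁e^x + C₂e^(-2x)
Applying ICs: C₁ = 7/3, C₂ = -1/3
Particular solution: y = (7/3)e^x - (1/3)e^(-2x)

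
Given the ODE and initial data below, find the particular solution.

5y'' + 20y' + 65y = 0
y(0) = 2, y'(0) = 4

General solution: y = e^(-2x)(C₁cos(3x) + C₂sin(3x))
Complex roots r = -2 ± 3i
Applying ICs: C₁ = 2, C₂ = 8/3
Particular solution: y = e^(-2x)(2cos(3x) + (8/3)sin(3x))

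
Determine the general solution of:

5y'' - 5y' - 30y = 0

Characteristic equation: 5r² - 5r - 30 = 0
Divide by 5: r² - r - 6 = 0
Roots: r = 3, -2 (distinct real)
General solution: y = C₁e^(3x) + C₂e^(-2x)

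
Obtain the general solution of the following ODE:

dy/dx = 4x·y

Separating variables and integrating:
ln|y| = 2x^2 + C

General solution: y = Ce^(2x^2)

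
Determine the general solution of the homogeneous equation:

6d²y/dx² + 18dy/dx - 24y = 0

Characteristic equation: 6r² + 18r - 24 = 0
Divide by 6: r² + 3r - 4 = 0
Roots: r = 1, -4 (distinct real)
General solution: y = C₁e^x + C₂e^(-4x)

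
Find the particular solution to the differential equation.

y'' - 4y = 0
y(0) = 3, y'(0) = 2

General solution: y = C₁e^(2x) + C₂e^(-2x)
Applying ICs: C₁ = 2, C₂ = 1
Particular solution: y = 2e^(2x) + e^(-2x)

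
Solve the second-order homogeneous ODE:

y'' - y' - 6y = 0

Characteristic equation: r² - r - 6 = 0
Roots: r = 3, -2 (distinct real)
General solution: y = C₁e^(3x) + C₂e^(-2x)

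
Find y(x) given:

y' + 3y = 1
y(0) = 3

General solution: y = 1/3 + Ce^(-3x)
Applying y(0) = 3: C = 3 - 1/3 = 8/3
Particular solution: y = 1/3 + (8/3)e^(-3x)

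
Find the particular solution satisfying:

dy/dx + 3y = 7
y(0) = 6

General solution: y = 7/3 + Ce^(-3x)
Applying y(0) = 6: C = 6 - 7/3 = 11/3
Particular solution: y = 7/3 + (11/3)e^(-3x)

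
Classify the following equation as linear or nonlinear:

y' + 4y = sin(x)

Linear (y and its derivatives appear to the first power only, no products of y terms)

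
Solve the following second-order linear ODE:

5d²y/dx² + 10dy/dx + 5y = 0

Characteristic equation: 5r² + 10r + 5 = 0
Divide by 5: r² + 2r + 1 = 0
Factored: (r + 1)² = 0
Repeated root: r = -1
General solution: y = (C₁ + C₂x)e^(-x)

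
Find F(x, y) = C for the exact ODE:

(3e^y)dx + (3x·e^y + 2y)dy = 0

Verify exactness: ∂M/∂y = ∂N/∂x ✓
Find F(x,y) such that ∂F/∂x = M, ∂F/∂y = N
Solution: 3x·e^y + y² = C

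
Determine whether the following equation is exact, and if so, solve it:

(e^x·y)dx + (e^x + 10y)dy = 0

Verify exactness: ∂M/∂y = ∂N/∂x ✓
Find F(x,y) such that ∂F/∂x = M, ∂F/∂y = N
Solution: e^x·y + 5y² = C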